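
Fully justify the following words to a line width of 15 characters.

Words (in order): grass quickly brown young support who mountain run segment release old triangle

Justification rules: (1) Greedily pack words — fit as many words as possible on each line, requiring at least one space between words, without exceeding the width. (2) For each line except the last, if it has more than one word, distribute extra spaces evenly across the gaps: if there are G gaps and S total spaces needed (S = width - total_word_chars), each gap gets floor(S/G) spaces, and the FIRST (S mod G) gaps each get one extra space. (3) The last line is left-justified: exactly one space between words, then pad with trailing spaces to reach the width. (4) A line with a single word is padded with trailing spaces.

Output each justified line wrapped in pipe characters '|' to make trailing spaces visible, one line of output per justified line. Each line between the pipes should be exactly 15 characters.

Line 1: ['grass', 'quickly'] (min_width=13, slack=2)
Line 2: ['brown', 'young'] (min_width=11, slack=4)
Line 3: ['support', 'who'] (min_width=11, slack=4)
Line 4: ['mountain', 'run'] (min_width=12, slack=3)
Line 5: ['segment', 'release'] (min_width=15, slack=0)
Line 6: ['old', 'triangle'] (min_width=12, slack=3)

Answer: |grass   quickly|
|brown     young|
|support     who|
|mountain    run|
|segment release|
|old triangle   |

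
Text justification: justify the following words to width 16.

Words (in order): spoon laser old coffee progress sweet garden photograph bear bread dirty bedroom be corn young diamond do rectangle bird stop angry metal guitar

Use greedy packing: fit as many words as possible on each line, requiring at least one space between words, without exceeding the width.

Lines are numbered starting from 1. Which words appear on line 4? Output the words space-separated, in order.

Line 1: ['spoon', 'laser', 'old'] (min_width=15, slack=1)
Line 2: ['coffee', 'progress'] (min_width=15, slack=1)
Line 3: ['sweet', 'garden'] (min_width=12, slack=4)
Line 4: ['photograph', 'bear'] (min_width=15, slack=1)
Line 5: ['bread', 'dirty'] (min_width=11, slack=5)
Line 6: ['bedroom', 'be', 'corn'] (min_width=15, slack=1)
Line 7: ['young', 'diamond', 'do'] (min_width=16, slack=0)
Line 8: ['rectangle', 'bird'] (min_width=14, slack=2)
Line 9: ['stop', 'angry', 'metal'] (min_width=16, slack=0)
Line 10: ['guitar'] (min_width=6, slack=10)

Answer: photograph bear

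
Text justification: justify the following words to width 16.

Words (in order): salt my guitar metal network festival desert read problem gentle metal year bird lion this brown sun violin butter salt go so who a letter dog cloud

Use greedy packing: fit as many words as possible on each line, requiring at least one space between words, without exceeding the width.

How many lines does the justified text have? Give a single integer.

Line 1: ['salt', 'my', 'guitar'] (min_width=14, slack=2)
Line 2: ['metal', 'network'] (min_width=13, slack=3)
Line 3: ['festival', 'desert'] (min_width=15, slack=1)
Line 4: ['read', 'problem'] (min_width=12, slack=4)
Line 5: ['gentle', 'metal'] (min_width=12, slack=4)
Line 6: ['year', 'bird', 'lion'] (min_width=14, slack=2)
Line 7: ['this', 'brown', 'sun'] (min_width=14, slack=2)
Line 8: ['violin', 'butter'] (min_width=13, slack=3)
Line 9: ['salt', 'go', 'so', 'who', 'a'] (min_width=16, slack=0)
Line 10: ['letter', 'dog', 'cloud'] (min_width=16, slack=0)
Total lines: 10

Answer: 10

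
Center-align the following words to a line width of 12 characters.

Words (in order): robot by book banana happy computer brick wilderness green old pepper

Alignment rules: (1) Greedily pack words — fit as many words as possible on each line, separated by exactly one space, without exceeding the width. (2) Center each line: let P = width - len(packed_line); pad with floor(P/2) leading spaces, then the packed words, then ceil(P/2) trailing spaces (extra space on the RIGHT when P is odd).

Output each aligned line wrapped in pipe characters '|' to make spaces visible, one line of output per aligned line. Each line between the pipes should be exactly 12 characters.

Answer: |  robot by  |
|book banana |
|   happy    |
|  computer  |
|   brick    |
| wilderness |
| green old  |
|   pepper   |

Derivation:
Line 1: ['robot', 'by'] (min_width=8, slack=4)
Line 2: ['book', 'banana'] (min_width=11, slack=1)
Line 3: ['happy'] (min_width=5, slack=7)
Line 4: ['computer'] (min_width=8, slack=4)
Line 5: ['brick'] (min_width=5, slack=7)
Line 6: ['wilderness'] (min_width=10, slack=2)
Line 7: ['green', 'old'] (min_width=9, slack=3)
Line 8: ['pepper'] (min_width=6, slack=6)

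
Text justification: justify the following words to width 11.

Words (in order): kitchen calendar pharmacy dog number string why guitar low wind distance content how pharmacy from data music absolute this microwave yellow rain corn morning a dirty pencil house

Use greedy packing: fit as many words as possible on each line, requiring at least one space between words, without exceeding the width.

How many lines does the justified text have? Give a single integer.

Answer: 21

Derivation:
Line 1: ['kitchen'] (min_width=7, slack=4)
Line 2: ['calendar'] (min_width=8, slack=3)
Line 3: ['pharmacy'] (min_width=8, slack=3)
Line 4: ['dog', 'number'] (min_width=10, slack=1)
Line 5: ['string', 'why'] (min_width=10, slack=1)
Line 6: ['guitar', 'low'] (min_width=10, slack=1)
Line 7: ['wind'] (min_width=4, slack=7)
Line 8: ['distance'] (min_width=8, slack=3)
Line 9: ['content', 'how'] (min_width=11, slack=0)
Line 10: ['pharmacy'] (min_width=8, slack=3)
Line 11: ['from', 'data'] (min_width=9, slack=2)
Line 12: ['music'] (min_width=5, slack=6)
Line 13: ['absolute'] (min_width=8, slack=3)
Line 14: ['this'] (min_width=4, slack=7)
Line 15: ['microwave'] (min_width=9, slack=2)
Line 16: ['yellow', 'rain'] (min_width=11, slack=0)
Line 17: ['corn'] (min_width=4, slack=7)
Line 18: ['morning', 'a'] (min_width=9, slack=2)
Line 19: ['dirty'] (min_width=5, slack=6)
Line 20: ['pencil'] (min_width=6, slack=5)
Line 21: ['house'] (min_width=5, slack=6)
Total lines: 21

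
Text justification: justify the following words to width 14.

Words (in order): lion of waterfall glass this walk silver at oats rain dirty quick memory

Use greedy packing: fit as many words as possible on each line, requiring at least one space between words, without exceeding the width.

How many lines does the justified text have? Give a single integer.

Answer: 7

Derivation:
Line 1: ['lion', 'of'] (min_width=7, slack=7)
Line 2: ['waterfall'] (min_width=9, slack=5)
Line 3: ['glass', 'this'] (min_width=10, slack=4)
Line 4: ['walk', 'silver', 'at'] (min_width=14, slack=0)
Line 5: ['oats', 'rain'] (min_width=9, slack=5)
Line 6: ['dirty', 'quick'] (min_width=11, slack=3)
Line 7: ['memory'] (min_width=6, slack=8)
Total lines: 7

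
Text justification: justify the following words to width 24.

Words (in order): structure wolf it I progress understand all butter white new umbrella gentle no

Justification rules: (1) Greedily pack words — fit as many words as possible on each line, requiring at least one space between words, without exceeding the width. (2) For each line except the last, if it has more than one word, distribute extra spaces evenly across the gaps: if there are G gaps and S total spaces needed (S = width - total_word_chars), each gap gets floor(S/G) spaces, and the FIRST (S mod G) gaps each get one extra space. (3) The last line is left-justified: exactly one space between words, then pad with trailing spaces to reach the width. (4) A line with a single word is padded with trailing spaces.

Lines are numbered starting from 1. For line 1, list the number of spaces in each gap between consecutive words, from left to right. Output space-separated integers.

Line 1: ['structure', 'wolf', 'it', 'I'] (min_width=19, slack=5)
Line 2: ['progress', 'understand', 'all'] (min_width=23, slack=1)
Line 3: ['butter', 'white', 'new'] (min_width=16, slack=8)
Line 4: ['umbrella', 'gentle', 'no'] (min_width=18, slack=6)

Answer: 3 3 2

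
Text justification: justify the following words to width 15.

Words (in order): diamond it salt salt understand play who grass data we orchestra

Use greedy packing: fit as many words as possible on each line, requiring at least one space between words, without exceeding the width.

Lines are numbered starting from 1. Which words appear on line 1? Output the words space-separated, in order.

Line 1: ['diamond', 'it', 'salt'] (min_width=15, slack=0)
Line 2: ['salt', 'understand'] (min_width=15, slack=0)
Line 3: ['play', 'who', 'grass'] (min_width=14, slack=1)
Line 4: ['data', 'we'] (min_width=7, slack=8)
Line 5: ['orchestra'] (min_width=9, slack=6)

Answer: diamond it salt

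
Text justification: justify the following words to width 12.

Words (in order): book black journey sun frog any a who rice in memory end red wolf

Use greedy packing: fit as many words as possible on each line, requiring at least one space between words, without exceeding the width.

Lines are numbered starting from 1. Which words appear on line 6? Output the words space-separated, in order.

Answer: red wolf

Derivation:
Line 1: ['book', 'black'] (min_width=10, slack=2)
Line 2: ['journey', 'sun'] (min_width=11, slack=1)
Line 3: ['frog', 'any', 'a'] (min_width=10, slack=2)
Line 4: ['who', 'rice', 'in'] (min_width=11, slack=1)
Line 5: ['memory', 'end'] (min_width=10, slack=2)
Line 6: ['red', 'wolf'] (min_width=8, slack=4)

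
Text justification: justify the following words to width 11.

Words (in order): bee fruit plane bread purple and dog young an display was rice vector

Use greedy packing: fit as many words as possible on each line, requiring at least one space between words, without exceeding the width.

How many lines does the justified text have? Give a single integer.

Answer: 7

Derivation:
Line 1: ['bee', 'fruit'] (min_width=9, slack=2)
Line 2: ['plane', 'bread'] (min_width=11, slack=0)
Line 3: ['purple', 'and'] (min_width=10, slack=1)
Line 4: ['dog', 'young'] (min_width=9, slack=2)
Line 5: ['an', 'display'] (min_width=10, slack=1)
Line 6: ['was', 'rice'] (min_width=8, slack=3)
Line 7: ['vector'] (min_width=6, slack=5)
Total lines: 7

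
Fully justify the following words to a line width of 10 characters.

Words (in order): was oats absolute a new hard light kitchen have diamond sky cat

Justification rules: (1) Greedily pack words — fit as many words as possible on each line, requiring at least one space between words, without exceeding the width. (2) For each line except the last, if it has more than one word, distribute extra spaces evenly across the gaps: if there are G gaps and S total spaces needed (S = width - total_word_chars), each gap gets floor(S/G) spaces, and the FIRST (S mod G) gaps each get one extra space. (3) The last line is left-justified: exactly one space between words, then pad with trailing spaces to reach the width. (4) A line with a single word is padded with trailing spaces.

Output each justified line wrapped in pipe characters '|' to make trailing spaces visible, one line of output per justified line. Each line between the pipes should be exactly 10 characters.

Answer: |was   oats|
|absolute a|
|new   hard|
|light     |
|kitchen   |
|have      |
|diamond   |
|sky cat   |

Derivation:
Line 1: ['was', 'oats'] (min_width=8, slack=2)
Line 2: ['absolute', 'a'] (min_width=10, slack=0)
Line 3: ['new', 'hard'] (min_width=8, slack=2)
Line 4: ['light'] (min_width=5, slack=5)
Line 5: ['kitchen'] (min_width=7, slack=3)
Line 6: ['have'] (min_width=4, slack=6)
Line 7: ['diamond'] (min_width=7, slack=3)
Line 8: ['sky', 'cat'] (min_width=7, slack=3)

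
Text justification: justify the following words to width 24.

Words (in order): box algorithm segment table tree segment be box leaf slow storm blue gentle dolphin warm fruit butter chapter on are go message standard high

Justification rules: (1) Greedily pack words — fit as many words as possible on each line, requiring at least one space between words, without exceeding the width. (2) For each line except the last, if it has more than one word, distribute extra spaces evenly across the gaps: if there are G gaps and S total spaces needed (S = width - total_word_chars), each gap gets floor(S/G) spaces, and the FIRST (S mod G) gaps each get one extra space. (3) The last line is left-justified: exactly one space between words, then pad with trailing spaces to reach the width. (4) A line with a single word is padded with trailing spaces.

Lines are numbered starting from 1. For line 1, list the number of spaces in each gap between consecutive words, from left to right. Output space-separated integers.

Line 1: ['box', 'algorithm', 'segment'] (min_width=21, slack=3)
Line 2: ['table', 'tree', 'segment', 'be'] (min_width=21, slack=3)
Line 3: ['box', 'leaf', 'slow', 'storm', 'blue'] (min_width=24, slack=0)
Line 4: ['gentle', 'dolphin', 'warm'] (min_width=19, slack=5)
Line 5: ['fruit', 'butter', 'chapter', 'on'] (min_width=23, slack=1)
Line 6: ['are', 'go', 'message', 'standard'] (min_width=23, slack=1)
Line 7: ['high'] (min_width=4, slack=20)

Answer: 3 2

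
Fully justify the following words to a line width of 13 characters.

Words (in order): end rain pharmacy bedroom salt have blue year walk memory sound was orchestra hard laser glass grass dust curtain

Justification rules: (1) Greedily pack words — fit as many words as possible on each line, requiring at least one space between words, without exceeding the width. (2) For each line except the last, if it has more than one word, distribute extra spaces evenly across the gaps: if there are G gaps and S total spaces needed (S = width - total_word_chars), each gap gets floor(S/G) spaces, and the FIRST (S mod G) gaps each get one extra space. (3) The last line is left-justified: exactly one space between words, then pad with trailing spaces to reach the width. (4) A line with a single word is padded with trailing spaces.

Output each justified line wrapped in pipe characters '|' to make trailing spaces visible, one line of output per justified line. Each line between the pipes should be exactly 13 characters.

Answer: |end      rain|
|pharmacy     |
|bedroom  salt|
|have     blue|
|year     walk|
|memory  sound|
|was orchestra|
|hard    laser|
|glass   grass|
|dust curtain |

Derivation:
Line 1: ['end', 'rain'] (min_width=8, slack=5)
Line 2: ['pharmacy'] (min_width=8, slack=5)
Line 3: ['bedroom', 'salt'] (min_width=12, slack=1)
Line 4: ['have', 'blue'] (min_width=9, slack=4)
Line 5: ['year', 'walk'] (min_width=9, slack=4)
Line 6: ['memory', 'sound'] (min_width=12, slack=1)
Line 7: ['was', 'orchestra'] (min_width=13, slack=0)
Line 8: ['hard', 'laser'] (min_width=10, slack=3)
Line 9: ['glass', 'grass'] (min_width=11, slack=2)
Line 10: ['dust', 'curtain'] (min_width=12, slack=1)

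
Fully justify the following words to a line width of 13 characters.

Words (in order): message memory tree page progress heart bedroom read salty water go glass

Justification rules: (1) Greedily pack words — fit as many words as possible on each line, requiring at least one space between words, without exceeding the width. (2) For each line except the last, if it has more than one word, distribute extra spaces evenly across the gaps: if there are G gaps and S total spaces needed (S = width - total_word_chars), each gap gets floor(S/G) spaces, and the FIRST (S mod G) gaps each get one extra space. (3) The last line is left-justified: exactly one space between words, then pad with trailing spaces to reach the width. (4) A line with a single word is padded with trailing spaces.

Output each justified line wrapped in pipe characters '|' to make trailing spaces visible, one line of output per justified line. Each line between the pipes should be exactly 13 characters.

Answer: |message      |
|memory   tree|
|page progress|
|heart bedroom|
|read    salty|
|water      go|
|glass        |

Derivation:
Line 1: ['message'] (min_width=7, slack=6)
Line 2: ['memory', 'tree'] (min_width=11, slack=2)
Line 3: ['page', 'progress'] (min_width=13, slack=0)
Line 4: ['heart', 'bedroom'] (min_width=13, slack=0)
Line 5: ['read', 'salty'] (min_width=10, slack=3)
Line 6: ['water', 'go'] (min_width=8, slack=5)
Line 7: ['glass'] (min_width=5, slack=8)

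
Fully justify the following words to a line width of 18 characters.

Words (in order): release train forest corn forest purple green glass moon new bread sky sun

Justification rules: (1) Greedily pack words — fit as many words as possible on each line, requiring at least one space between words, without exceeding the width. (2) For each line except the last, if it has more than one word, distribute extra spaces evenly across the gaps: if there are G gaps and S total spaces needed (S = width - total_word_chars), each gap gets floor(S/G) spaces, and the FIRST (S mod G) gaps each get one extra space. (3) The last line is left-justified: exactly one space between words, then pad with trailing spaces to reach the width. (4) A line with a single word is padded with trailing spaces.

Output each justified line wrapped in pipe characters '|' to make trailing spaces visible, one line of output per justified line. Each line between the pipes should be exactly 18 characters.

Answer: |release      train|
|forest corn forest|
|purple green glass|
|moon new bread sky|
|sun               |

Derivation:
Line 1: ['release', 'train'] (min_width=13, slack=5)
Line 2: ['forest', 'corn', 'forest'] (min_width=18, slack=0)
Line 3: ['purple', 'green', 'glass'] (min_width=18, slack=0)
Line 4: ['moon', 'new', 'bread', 'sky'] (min_width=18, slack=0)
Line 5: ['sun'] (min_width=3, slack=15)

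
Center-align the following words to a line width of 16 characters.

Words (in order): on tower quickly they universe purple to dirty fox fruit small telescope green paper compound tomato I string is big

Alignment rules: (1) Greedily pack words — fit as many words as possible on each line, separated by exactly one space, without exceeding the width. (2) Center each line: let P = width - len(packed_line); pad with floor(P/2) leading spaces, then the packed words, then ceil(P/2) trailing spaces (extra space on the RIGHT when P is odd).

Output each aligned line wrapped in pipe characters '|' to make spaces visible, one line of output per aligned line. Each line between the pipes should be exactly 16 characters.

Line 1: ['on', 'tower', 'quickly'] (min_width=16, slack=0)
Line 2: ['they', 'universe'] (min_width=13, slack=3)
Line 3: ['purple', 'to', 'dirty'] (min_width=15, slack=1)
Line 4: ['fox', 'fruit', 'small'] (min_width=15, slack=1)
Line 5: ['telescope', 'green'] (min_width=15, slack=1)
Line 6: ['paper', 'compound'] (min_width=14, slack=2)
Line 7: ['tomato', 'I', 'string'] (min_width=15, slack=1)
Line 8: ['is', 'big'] (min_width=6, slack=10)

Answer: |on tower quickly|
| they universe  |
|purple to dirty |
|fox fruit small |
|telescope green |
| paper compound |
|tomato I string |
|     is big     |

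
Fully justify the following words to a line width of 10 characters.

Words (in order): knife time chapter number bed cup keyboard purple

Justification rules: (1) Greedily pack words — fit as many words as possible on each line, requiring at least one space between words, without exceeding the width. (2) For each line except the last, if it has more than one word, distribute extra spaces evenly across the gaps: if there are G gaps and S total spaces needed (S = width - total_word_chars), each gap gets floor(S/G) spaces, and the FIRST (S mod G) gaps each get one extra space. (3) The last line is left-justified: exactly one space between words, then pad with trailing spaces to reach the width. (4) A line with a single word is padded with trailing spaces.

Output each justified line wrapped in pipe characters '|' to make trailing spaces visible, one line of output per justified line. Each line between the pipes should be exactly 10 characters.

Line 1: ['knife', 'time'] (min_width=10, slack=0)
Line 2: ['chapter'] (min_width=7, slack=3)
Line 3: ['number', 'bed'] (min_width=10, slack=0)
Line 4: ['cup'] (min_width=3, slack=7)
Line 5: ['keyboard'] (min_width=8, slack=2)
Line 6: ['purple'] (min_width=6, slack=4)

Answer: |knife time|
|chapter   |
|number bed|
|cup       |
|keyboard  |
|purple    |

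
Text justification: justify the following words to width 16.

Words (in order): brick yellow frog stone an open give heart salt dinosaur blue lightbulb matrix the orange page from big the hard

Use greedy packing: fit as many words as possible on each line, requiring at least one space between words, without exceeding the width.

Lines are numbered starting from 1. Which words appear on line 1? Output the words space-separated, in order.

Line 1: ['brick', 'yellow'] (min_width=12, slack=4)
Line 2: ['frog', 'stone', 'an'] (min_width=13, slack=3)
Line 3: ['open', 'give', 'heart'] (min_width=15, slack=1)
Line 4: ['salt', 'dinosaur'] (min_width=13, slack=3)
Line 5: ['blue', 'lightbulb'] (min_width=14, slack=2)
Line 6: ['matrix', 'the'] (min_width=10, slack=6)
Line 7: ['orange', 'page', 'from'] (min_width=16, slack=0)
Line 8: ['big', 'the', 'hard'] (min_width=12, slack=4)

Answer: brick yellow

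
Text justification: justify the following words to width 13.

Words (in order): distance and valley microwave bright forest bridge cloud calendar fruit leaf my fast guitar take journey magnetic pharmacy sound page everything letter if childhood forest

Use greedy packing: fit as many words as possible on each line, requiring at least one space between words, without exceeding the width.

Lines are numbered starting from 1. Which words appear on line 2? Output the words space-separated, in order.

Line 1: ['distance', 'and'] (min_width=12, slack=1)
Line 2: ['valley'] (min_width=6, slack=7)
Line 3: ['microwave'] (min_width=9, slack=4)
Line 4: ['bright', 'forest'] (min_width=13, slack=0)
Line 5: ['bridge', 'cloud'] (min_width=12, slack=1)
Line 6: ['calendar'] (min_width=8, slack=5)
Line 7: ['fruit', 'leaf', 'my'] (min_width=13, slack=0)
Line 8: ['fast', 'guitar'] (min_width=11, slack=2)
Line 9: ['take', 'journey'] (min_width=12, slack=1)
Line 10: ['magnetic'] (min_width=8, slack=5)
Line 11: ['pharmacy'] (min_width=8, slack=5)
Line 12: ['sound', 'page'] (min_width=10, slack=3)
Line 13: ['everything'] (min_width=10, slack=3)
Line 14: ['letter', 'if'] (min_width=9, slack=4)
Line 15: ['childhood'] (min_width=9, slack=4)
Line 16: ['forest'] (min_width=6, slack=7)

Answer: valley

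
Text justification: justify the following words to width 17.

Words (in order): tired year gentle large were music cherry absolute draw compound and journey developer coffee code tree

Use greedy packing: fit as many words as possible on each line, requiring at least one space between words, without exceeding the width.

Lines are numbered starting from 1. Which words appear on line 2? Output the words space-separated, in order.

Answer: large were music

Derivation:
Line 1: ['tired', 'year', 'gentle'] (min_width=17, slack=0)
Line 2: ['large', 'were', 'music'] (min_width=16, slack=1)
Line 3: ['cherry', 'absolute'] (min_width=15, slack=2)
Line 4: ['draw', 'compound', 'and'] (min_width=17, slack=0)
Line 5: ['journey', 'developer'] (min_width=17, slack=0)
Line 6: ['coffee', 'code', 'tree'] (min_width=16, slack=1)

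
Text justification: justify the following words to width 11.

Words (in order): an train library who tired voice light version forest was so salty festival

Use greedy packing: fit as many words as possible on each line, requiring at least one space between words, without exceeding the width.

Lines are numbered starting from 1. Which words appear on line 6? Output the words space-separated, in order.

Line 1: ['an', 'train'] (min_width=8, slack=3)
Line 2: ['library', 'who'] (min_width=11, slack=0)
Line 3: ['tired', 'voice'] (min_width=11, slack=0)
Line 4: ['light'] (min_width=5, slack=6)
Line 5: ['version'] (min_width=7, slack=4)
Line 6: ['forest', 'was'] (min_width=10, slack=1)
Line 7: ['so', 'salty'] (min_width=8, slack=3)
Line 8: ['festival'] (min_width=8, slack=3)

Answer: forest was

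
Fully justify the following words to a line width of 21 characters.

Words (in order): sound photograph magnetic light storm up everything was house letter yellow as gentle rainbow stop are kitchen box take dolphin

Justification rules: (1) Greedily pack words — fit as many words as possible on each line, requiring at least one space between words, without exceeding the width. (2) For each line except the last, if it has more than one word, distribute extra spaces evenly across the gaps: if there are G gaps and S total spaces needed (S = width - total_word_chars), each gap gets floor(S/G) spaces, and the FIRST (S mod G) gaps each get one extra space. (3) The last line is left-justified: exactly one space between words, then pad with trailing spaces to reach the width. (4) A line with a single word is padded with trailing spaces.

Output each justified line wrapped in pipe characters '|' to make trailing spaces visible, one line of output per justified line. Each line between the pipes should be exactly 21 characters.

Line 1: ['sound', 'photograph'] (min_width=16, slack=5)
Line 2: ['magnetic', 'light', 'storm'] (min_width=20, slack=1)
Line 3: ['up', 'everything', 'was'] (min_width=17, slack=4)
Line 4: ['house', 'letter', 'yellow'] (min_width=19, slack=2)
Line 5: ['as', 'gentle', 'rainbow'] (min_width=17, slack=4)
Line 6: ['stop', 'are', 'kitchen', 'box'] (min_width=20, slack=1)
Line 7: ['take', 'dolphin'] (min_width=12, slack=9)

Answer: |sound      photograph|
|magnetic  light storm|
|up   everything   was|
|house  letter  yellow|
|as   gentle   rainbow|
|stop  are kitchen box|
|take dolphin         |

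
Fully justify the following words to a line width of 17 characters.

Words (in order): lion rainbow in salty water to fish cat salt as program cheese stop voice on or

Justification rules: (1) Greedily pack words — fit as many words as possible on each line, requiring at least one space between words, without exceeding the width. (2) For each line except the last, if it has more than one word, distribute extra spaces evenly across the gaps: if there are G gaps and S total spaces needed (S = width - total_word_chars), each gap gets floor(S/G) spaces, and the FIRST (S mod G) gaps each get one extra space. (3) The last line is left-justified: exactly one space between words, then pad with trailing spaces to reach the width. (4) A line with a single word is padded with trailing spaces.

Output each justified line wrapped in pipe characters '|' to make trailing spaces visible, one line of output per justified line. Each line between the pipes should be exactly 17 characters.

Line 1: ['lion', 'rainbow', 'in'] (min_width=15, slack=2)
Line 2: ['salty', 'water', 'to'] (min_width=14, slack=3)
Line 3: ['fish', 'cat', 'salt', 'as'] (min_width=16, slack=1)
Line 4: ['program', 'cheese'] (min_width=14, slack=3)
Line 5: ['stop', 'voice', 'on', 'or'] (min_width=16, slack=1)

Answer: |lion  rainbow  in|
|salty   water  to|
|fish  cat salt as|
|program    cheese|
|stop voice on or |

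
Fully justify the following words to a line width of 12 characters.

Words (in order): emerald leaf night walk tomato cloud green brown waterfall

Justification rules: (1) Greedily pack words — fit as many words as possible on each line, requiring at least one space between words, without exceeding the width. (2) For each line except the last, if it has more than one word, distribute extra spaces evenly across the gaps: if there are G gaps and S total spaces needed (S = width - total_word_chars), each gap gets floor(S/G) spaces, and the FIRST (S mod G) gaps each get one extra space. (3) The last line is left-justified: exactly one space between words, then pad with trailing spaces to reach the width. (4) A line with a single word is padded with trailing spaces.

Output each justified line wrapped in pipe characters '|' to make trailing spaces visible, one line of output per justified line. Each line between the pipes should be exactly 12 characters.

Answer: |emerald leaf|
|night   walk|
|tomato cloud|
|green  brown|
|waterfall   |

Derivation:
Line 1: ['emerald', 'leaf'] (min_width=12, slack=0)
Line 2: ['night', 'walk'] (min_width=10, slack=2)
Line 3: ['tomato', 'cloud'] (min_width=12, slack=0)
Line 4: ['green', 'brown'] (min_width=11, slack=1)
Line 5: ['waterfall'] (min_width=9, slack=3)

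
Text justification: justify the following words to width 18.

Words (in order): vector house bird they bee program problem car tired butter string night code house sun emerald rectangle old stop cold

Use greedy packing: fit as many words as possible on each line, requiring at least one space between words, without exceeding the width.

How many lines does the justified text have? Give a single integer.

Answer: 8

Derivation:
Line 1: ['vector', 'house', 'bird'] (min_width=17, slack=1)
Line 2: ['they', 'bee', 'program'] (min_width=16, slack=2)
Line 3: ['problem', 'car', 'tired'] (min_width=17, slack=1)
Line 4: ['butter', 'string'] (min_width=13, slack=5)
Line 5: ['night', 'code', 'house'] (min_width=16, slack=2)
Line 6: ['sun', 'emerald'] (min_width=11, slack=7)
Line 7: ['rectangle', 'old', 'stop'] (min_width=18, slack=0)
Line 8: ['cold'] (min_width=4, slack=14)
Total lines: 8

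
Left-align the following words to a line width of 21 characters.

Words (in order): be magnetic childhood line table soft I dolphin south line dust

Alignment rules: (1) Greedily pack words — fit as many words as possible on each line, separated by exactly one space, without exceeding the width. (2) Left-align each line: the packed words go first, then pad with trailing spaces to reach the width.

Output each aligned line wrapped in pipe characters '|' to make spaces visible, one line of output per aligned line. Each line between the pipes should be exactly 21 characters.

Answer: |be magnetic childhood|
|line table soft I    |
|dolphin south line   |
|dust                 |

Derivation:
Line 1: ['be', 'magnetic', 'childhood'] (min_width=21, slack=0)
Line 2: ['line', 'table', 'soft', 'I'] (min_width=17, slack=4)
Line 3: ['dolphin', 'south', 'line'] (min_width=18, slack=3)
Line 4: ['dust'] (min_width=4, slack=17)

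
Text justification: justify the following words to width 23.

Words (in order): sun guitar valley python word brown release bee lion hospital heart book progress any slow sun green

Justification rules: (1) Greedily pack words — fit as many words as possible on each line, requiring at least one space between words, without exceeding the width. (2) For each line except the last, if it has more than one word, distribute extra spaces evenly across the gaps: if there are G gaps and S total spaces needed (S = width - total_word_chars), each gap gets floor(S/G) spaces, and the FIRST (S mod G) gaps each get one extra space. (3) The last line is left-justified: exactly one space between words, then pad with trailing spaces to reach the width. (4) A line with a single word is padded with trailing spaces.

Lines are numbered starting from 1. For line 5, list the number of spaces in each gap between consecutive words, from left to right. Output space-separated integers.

Line 1: ['sun', 'guitar', 'valley'] (min_width=17, slack=6)
Line 2: ['python', 'word', 'brown'] (min_width=17, slack=6)
Line 3: ['release', 'bee', 'lion'] (min_width=16, slack=7)
Line 4: ['hospital', 'heart', 'book'] (min_width=19, slack=4)
Line 5: ['progress', 'any', 'slow', 'sun'] (min_width=21, slack=2)
Line 6: ['green'] (min_width=5, slack=18)

Answer: 2 2 1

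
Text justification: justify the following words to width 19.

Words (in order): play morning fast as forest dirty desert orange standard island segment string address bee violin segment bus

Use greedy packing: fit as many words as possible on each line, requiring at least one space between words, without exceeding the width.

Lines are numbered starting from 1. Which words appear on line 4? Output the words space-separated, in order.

Answer: standard island

Derivation:
Line 1: ['play', 'morning', 'fast'] (min_width=17, slack=2)
Line 2: ['as', 'forest', 'dirty'] (min_width=15, slack=4)
Line 3: ['desert', 'orange'] (min_width=13, slack=6)
Line 4: ['standard', 'island'] (min_width=15, slack=4)
Line 5: ['segment', 'string'] (min_width=14, slack=5)
Line 6: ['address', 'bee', 'violin'] (min_width=18, slack=1)
Line 7: ['segment', 'bus'] (min_width=11, slack=8)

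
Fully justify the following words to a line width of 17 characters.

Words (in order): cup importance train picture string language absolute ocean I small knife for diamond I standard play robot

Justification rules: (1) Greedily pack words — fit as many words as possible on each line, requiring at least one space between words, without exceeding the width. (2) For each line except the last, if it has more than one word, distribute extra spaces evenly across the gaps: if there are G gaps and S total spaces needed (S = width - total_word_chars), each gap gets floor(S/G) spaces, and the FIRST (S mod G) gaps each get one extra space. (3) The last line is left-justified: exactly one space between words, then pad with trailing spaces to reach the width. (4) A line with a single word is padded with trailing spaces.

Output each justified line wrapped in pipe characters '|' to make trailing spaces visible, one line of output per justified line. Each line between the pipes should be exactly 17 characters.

Answer: |cup    importance|
|train     picture|
|string   language|
|absolute  ocean I|
|small  knife  for|
|diamond         I|
|standard     play|
|robot            |

Derivation:
Line 1: ['cup', 'importance'] (min_width=14, slack=3)
Line 2: ['train', 'picture'] (min_width=13, slack=4)
Line 3: ['string', 'language'] (min_width=15, slack=2)
Line 4: ['absolute', 'ocean', 'I'] (min_width=16, slack=1)
Line 5: ['small', 'knife', 'for'] (min_width=15, slack=2)
Line 6: ['diamond', 'I'] (min_width=9, slack=8)
Line 7: ['standard', 'play'] (min_width=13, slack=4)
Line 8: ['robot'] (min_width=5, slack=12)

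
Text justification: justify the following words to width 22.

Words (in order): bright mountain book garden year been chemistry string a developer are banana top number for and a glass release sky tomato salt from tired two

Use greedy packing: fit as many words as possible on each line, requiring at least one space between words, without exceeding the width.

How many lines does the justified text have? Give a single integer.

Line 1: ['bright', 'mountain', 'book'] (min_width=20, slack=2)
Line 2: ['garden', 'year', 'been'] (min_width=16, slack=6)
Line 3: ['chemistry', 'string', 'a'] (min_width=18, slack=4)
Line 4: ['developer', 'are', 'banana'] (min_width=20, slack=2)
Line 5: ['top', 'number', 'for', 'and', 'a'] (min_width=20, slack=2)
Line 6: ['glass', 'release', 'sky'] (min_width=17, slack=5)
Line 7: ['tomato', 'salt', 'from', 'tired'] (min_width=22, slack=0)
Line 8: ['two'] (min_width=3, slack=19)
Total lines: 8

Answer: 8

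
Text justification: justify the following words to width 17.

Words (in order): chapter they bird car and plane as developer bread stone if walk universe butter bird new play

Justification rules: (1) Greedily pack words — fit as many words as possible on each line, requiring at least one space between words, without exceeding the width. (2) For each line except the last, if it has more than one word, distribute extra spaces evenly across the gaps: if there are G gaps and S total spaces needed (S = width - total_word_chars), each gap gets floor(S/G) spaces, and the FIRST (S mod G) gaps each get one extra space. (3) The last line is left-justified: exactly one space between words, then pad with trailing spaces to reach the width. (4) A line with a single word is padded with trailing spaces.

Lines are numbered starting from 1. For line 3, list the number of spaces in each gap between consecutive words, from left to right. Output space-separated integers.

Line 1: ['chapter', 'they', 'bird'] (min_width=17, slack=0)
Line 2: ['car', 'and', 'plane', 'as'] (min_width=16, slack=1)
Line 3: ['developer', 'bread'] (min_width=15, slack=2)
Line 4: ['stone', 'if', 'walk'] (min_width=13, slack=4)
Line 5: ['universe', 'butter'] (min_width=15, slack=2)
Line 6: ['bird', 'new', 'play'] (min_width=13, slack=4)

Answer: 3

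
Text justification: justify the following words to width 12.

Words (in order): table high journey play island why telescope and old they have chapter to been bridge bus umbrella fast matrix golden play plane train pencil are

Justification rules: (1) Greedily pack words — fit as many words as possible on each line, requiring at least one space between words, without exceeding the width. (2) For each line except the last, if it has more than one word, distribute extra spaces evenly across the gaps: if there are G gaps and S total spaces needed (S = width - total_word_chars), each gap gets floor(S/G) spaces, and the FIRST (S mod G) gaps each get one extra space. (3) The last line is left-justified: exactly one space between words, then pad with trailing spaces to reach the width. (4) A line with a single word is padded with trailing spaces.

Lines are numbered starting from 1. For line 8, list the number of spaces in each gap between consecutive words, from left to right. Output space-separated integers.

Answer: 3

Derivation:
Line 1: ['table', 'high'] (min_width=10, slack=2)
Line 2: ['journey', 'play'] (min_width=12, slack=0)
Line 3: ['island', 'why'] (min_width=10, slack=2)
Line 4: ['telescope'] (min_width=9, slack=3)
Line 5: ['and', 'old', 'they'] (min_width=12, slack=0)
Line 6: ['have', 'chapter'] (min_width=12, slack=0)
Line 7: ['to', 'been'] (min_width=7, slack=5)
Line 8: ['bridge', 'bus'] (min_width=10, slack=2)
Line 9: ['umbrella'] (min_width=8, slack=4)
Line 10: ['fast', 'matrix'] (min_width=11, slack=1)
Line 11: ['golden', 'play'] (min_width=11, slack=1)
Line 12: ['plane', 'train'] (min_width=11, slack=1)
Line 13: ['pencil', 'are'] (min_width=10, slack=2)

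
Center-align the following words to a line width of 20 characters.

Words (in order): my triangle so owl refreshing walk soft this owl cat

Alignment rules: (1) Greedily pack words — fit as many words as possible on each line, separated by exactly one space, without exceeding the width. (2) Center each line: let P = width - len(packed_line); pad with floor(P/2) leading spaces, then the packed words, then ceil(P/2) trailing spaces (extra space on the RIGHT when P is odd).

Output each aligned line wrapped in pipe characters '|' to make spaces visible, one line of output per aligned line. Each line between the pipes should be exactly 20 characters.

Line 1: ['my', 'triangle', 'so', 'owl'] (min_width=18, slack=2)
Line 2: ['refreshing', 'walk', 'soft'] (min_width=20, slack=0)
Line 3: ['this', 'owl', 'cat'] (min_width=12, slack=8)

Answer: | my triangle so owl |
|refreshing walk soft|
|    this owl cat    |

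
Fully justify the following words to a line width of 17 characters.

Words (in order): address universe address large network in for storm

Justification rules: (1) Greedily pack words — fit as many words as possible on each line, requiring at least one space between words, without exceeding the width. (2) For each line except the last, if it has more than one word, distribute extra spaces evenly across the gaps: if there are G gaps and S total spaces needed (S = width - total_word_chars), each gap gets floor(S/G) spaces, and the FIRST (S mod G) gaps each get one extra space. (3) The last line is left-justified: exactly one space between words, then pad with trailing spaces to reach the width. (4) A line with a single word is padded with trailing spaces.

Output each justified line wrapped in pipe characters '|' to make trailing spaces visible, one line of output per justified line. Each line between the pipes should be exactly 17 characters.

Line 1: ['address', 'universe'] (min_width=16, slack=1)
Line 2: ['address', 'large'] (min_width=13, slack=4)
Line 3: ['network', 'in', 'for'] (min_width=14, slack=3)
Line 4: ['storm'] (min_width=5, slack=12)

Answer: |address  universe|
|address     large|
|network   in  for|
|storm            |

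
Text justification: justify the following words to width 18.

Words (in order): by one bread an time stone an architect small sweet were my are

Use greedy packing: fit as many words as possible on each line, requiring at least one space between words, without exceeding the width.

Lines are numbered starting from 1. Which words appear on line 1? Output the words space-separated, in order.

Answer: by one bread an

Derivation:
Line 1: ['by', 'one', 'bread', 'an'] (min_width=15, slack=3)
Line 2: ['time', 'stone', 'an'] (min_width=13, slack=5)
Line 3: ['architect', 'small'] (min_width=15, slack=3)
Line 4: ['sweet', 'were', 'my', 'are'] (min_width=17, slack=1)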